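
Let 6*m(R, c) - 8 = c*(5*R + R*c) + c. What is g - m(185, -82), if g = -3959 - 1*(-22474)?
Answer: -528463/3 ≈ -1.7615e+5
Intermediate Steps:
m(R, c) = 4/3 + c/6 + c*(5*R + R*c)/6 (m(R, c) = 4/3 + (c*(5*R + R*c) + c)/6 = 4/3 + (c + c*(5*R + R*c))/6 = 4/3 + (c/6 + c*(5*R + R*c)/6) = 4/3 + c/6 + c*(5*R + R*c)/6)
g = 18515 (g = -3959 + 22474 = 18515)
g - m(185, -82) = 18515 - (4/3 + (⅙)*(-82) + (⅙)*185*(-82)² + (⅚)*185*(-82)) = 18515 - (4/3 - 41/3 + (⅙)*185*6724 - 37925/3) = 18515 - (4/3 - 41/3 + 621970/3 - 37925/3) = 18515 - 1*584008/3 = 18515 - 584008/3 = -528463/3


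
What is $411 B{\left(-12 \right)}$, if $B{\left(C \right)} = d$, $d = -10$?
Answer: $-4110$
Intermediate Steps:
$B{\left(C \right)} = -10$
$411 B{\left(-12 \right)} = 411 \left(-10\right) = -4110$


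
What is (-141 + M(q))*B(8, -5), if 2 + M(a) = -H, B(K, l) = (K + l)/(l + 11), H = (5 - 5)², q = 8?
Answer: -143/2 ≈ -71.500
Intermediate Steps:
H = 0 (H = 0² = 0)
B(K, l) = (K + l)/(11 + l)
M(a) = -2 (M(a) = -2 - 1*0 = -2 + 0 = -2)
(-141 + M(q))*B(8, -5) = (-141 - 2)*((8 - 5)/(11 - 5)) = -143*3/6 = -143*½ = -143/2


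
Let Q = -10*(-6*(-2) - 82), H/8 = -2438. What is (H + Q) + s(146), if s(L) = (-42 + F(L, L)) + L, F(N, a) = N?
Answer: -18554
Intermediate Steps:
H = -19504 (H = 8*(-2438) = -19504)
Q = 700 (Q = -10*(12 - 82) = -10*(-70) = 700)
s(L) = -42 + 2*L (s(L) = (-42 + L) + L = -42 + 2*L)
(H + Q) + s(146) = (-19504 + 700) + (-42 + 2*146) = -18804 + (-42 + 292) = -18804 + 250 = -18554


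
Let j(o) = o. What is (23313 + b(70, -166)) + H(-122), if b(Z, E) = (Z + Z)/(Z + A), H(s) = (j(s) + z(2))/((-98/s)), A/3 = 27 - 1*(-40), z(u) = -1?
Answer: 307546874/13279 ≈ 23160.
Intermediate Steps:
A = 201 (A = 3*(27 - 1*(-40)) = 3*(27 + 40) = 3*67 = 201)
H(s) = -s*(-1 + s)/98 (H(s) = (s - 1)/((-98/s)) = (-1 + s)*(-s/98) = -s*(-1 + s)/98)
b(Z, E) = 2*Z/(201 + Z) (b(Z, E) = (Z + Z)/(Z + 201) = (2*Z)/(201 + Z) = 2*Z/(201 + Z))
(23313 + b(70, -166)) + H(-122) = (23313 + 2*70/(201 + 70)) + (1/98)*(-122)*(1 - 1*(-122)) = (23313 + 2*70/271) + (1/98)*(-122)*(1 + 122) = (23313 + 2*70*(1/271)) + (1/98)*(-122)*123 = (23313 + 140/271) - 7503/49 = 6317963/271 - 7503/49 = 307546874/13279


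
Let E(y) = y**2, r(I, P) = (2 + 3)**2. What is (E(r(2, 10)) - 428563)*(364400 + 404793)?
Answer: -329166914034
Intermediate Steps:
r(I, P) = 25 (r(I, P) = 5**2 = 25)
(E(r(2, 10)) - 428563)*(364400 + 404793) = (25**2 - 428563)*(364400 + 404793) = (625 - 428563)*769193 = -427938*769193 = -329166914034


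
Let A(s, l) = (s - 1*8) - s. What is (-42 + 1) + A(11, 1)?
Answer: -49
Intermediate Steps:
A(s, l) = -8 (A(s, l) = (s - 8) - s = (-8 + s) - s = -8)
(-42 + 1) + A(11, 1) = (-42 + 1) - 8 = -41 - 8 = -49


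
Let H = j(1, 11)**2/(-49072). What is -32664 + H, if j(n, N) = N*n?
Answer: -1602887929/49072 ≈ -32664.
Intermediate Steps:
H = -121/49072 (H = (11*1)**2/(-49072) = 11**2*(-1/49072) = 121*(-1/49072) = -121/49072 ≈ -0.0024658)
-32664 + H = -32664 - 121/49072 = -1602887929/49072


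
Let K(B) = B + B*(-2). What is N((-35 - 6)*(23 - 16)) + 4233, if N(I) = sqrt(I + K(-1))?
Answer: 4233 + I*sqrt(286) ≈ 4233.0 + 16.912*I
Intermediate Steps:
K(B) = -B (K(B) = B - 2*B = -B)
N(I) = sqrt(1 + I) (N(I) = sqrt(I - 1*(-1)) = sqrt(I + 1) = sqrt(1 + I))
N((-35 - 6)*(23 - 16)) + 4233 = sqrt(1 + (-35 - 6)*(23 - 16)) + 4233 = sqrt(1 - 41*7) + 4233 = sqrt(1 - 287) + 4233 = sqrt(-286) + 4233 = I*sqrt(286) + 4233 = 4233 + I*sqrt(286)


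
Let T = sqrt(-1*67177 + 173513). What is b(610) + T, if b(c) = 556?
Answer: 556 + 4*sqrt(6646) ≈ 882.09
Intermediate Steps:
T = 4*sqrt(6646) (T = sqrt(-67177 + 173513) = sqrt(106336) = 4*sqrt(6646) ≈ 326.09)
b(610) + T = 556 + 4*sqrt(6646)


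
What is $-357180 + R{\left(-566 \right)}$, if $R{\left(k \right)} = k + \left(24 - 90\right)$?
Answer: $-357812$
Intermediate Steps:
$R{\left(k \right)} = -66 + k$ ($R{\left(k \right)} = k - 66 = -66 + k$)
$-357180 + R{\left(-566 \right)} = -357180 - 632 = -357812$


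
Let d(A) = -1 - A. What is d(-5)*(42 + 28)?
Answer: 280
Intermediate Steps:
d(-5)*(42 + 28) = (-1 - 1*(-5))*(42 + 28) = (-1 + 5)*70 = 4*70 = 280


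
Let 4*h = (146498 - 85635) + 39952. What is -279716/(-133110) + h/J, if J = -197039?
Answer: 103520179523/52455722580 ≈ 1.9735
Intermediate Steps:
h = 100815/4 (h = ((146498 - 85635) + 39952)/4 = (60863 + 39952)/4 = (1/4)*100815 = 100815/4 ≈ 25204.)
-279716/(-133110) + h/J = -279716/(-133110) + (100815/4)/(-197039) = -279716*(-1/133110) + (100815/4)*(-1/197039) = 139858/66555 - 100815/788156 = 103520179523/52455722580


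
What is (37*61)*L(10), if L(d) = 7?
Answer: 15799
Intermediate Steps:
(37*61)*L(10) = (37*61)*7 = 2257*7 = 15799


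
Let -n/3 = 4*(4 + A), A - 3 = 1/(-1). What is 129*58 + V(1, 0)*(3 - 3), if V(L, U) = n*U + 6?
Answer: 7482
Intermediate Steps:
A = 2 (A = 3 + 1/(-1) = 3 - 1 = 2)
n = -72 (n = -12*(4 + 2) = -12*6 = -3*24 = -72)
V(L, U) = 6 - 72*U (V(L, U) = -72*U + 6 = 6 - 72*U)
129*58 + V(1, 0)*(3 - 3) = 129*58 + (6 - 72*0)*(3 - 3) = 7482 + (6 + 0)*0 = 7482 + 6*0 = 7482 + 0 = 7482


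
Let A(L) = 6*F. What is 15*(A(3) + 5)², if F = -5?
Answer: 9375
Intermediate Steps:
A(L) = -30 (A(L) = 6*(-5) = -30)
15*(A(3) + 5)² = 15*(-30 + 5)² = 15*(-25)² = 15*625 = 9375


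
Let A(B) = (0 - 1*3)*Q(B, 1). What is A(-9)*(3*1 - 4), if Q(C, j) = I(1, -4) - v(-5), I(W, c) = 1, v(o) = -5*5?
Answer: 78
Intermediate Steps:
v(o) = -25
Q(C, j) = 26 (Q(C, j) = 1 - 1*(-25) = 1 + 25 = 26)
A(B) = -78 (A(B) = (0 - 1*3)*26 = (0 - 3)*26 = -3*26 = -78)
A(-9)*(3*1 - 4) = -78*(3*1 - 4) = -78*(3 - 4) = -78*(-1) = 78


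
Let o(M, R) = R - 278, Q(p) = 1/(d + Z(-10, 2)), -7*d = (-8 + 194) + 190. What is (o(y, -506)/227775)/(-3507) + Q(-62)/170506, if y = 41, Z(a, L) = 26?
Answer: 415135349/539246254479300 ≈ 7.6984e-7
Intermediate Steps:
d = -376/7 (d = -((-8 + 194) + 190)/7 = -(186 + 190)/7 = -⅐*376 = -376/7 ≈ -53.714)
Q(p) = -7/194 (Q(p) = 1/(-376/7 + 26) = 1/(-194/7) = -7/194)
o(M, R) = -278 + R
(o(y, -506)/227775)/(-3507) + Q(-62)/170506 = ((-278 - 506)/227775)/(-3507) - 7/194/170506 = -784*1/227775*(-1/3507) - 7/194*1/170506 = -784/227775*(-1/3507) - 1/4725452 = 112/114115275 - 1/4725452 = 415135349/539246254479300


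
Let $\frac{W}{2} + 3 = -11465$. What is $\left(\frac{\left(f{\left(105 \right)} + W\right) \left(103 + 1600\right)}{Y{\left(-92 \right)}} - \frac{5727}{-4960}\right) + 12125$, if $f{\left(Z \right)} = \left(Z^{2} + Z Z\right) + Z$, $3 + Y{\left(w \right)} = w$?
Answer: $\frac{2462171469}{94240} \approx 26127.0$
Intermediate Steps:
$W = -22936$ ($W = -6 + 2 \left(-11465\right) = -6 - 22930 = -22936$)
$Y{\left(w \right)} = -3 + w$
$f{\left(Z \right)} = Z + 2 Z^{2}$ ($f{\left(Z \right)} = \left(Z^{2} + Z^{2}\right) + Z = 2 Z^{2} + Z = Z + 2 Z^{2}$)
$\left(\frac{\left(f{\left(105 \right)} + W\right) \left(103 + 1600\right)}{Y{\left(-92 \right)}} - \frac{5727}{-4960}\right) + 12125 = \left(\frac{\left(105 \left(1 + 2 \cdot 105\right) - 22936\right) \left(103 + 1600\right)}{-3 - 92} - \frac{5727}{-4960}\right) + 12125 = \left(\frac{\left(105 \left(1 + 210\right) - 22936\right) 1703}{-95} - - \frac{5727}{4960}\right) + 12125 = \left(\left(105 \cdot 211 - 22936\right) 1703 \left(- \frac{1}{95}\right) + \frac{5727}{4960}\right) + 12125 = \left(\left(22155 - 22936\right) 1703 \left(- \frac{1}{95}\right) + \frac{5727}{4960}\right) + 12125 = \left(\left(-781\right) 1703 \left(- \frac{1}{95}\right) + \frac{5727}{4960}\right) + 12125 = \left(\left(-1330043\right) \left(- \frac{1}{95}\right) + \frac{5727}{4960}\right) + 12125 = \left(\frac{1330043}{95} + \frac{5727}{4960}\right) + 12125 = \frac{1319511469}{94240} + 12125 = \frac{2462171469}{94240}$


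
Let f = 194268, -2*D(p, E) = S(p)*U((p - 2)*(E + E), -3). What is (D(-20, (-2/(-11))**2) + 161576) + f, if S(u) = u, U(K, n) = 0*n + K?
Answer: 3914124/11 ≈ 3.5583e+5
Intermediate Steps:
U(K, n) = K (U(K, n) = 0 + K = K)
D(p, E) = -E*p*(-2 + p) (D(p, E) = -p*(p - 2)*(E + E)/2 = -p*(-2 + p)*(2*E)/2 = -p*2*E*(-2 + p)/2 = -E*p*(-2 + p))
(D(-20, (-2/(-11))**2) + 161576) + f = ((-2/(-11))**2*(-20)*(2 - 1*(-20)) + 161576) + 194268 = ((-2*(-1/11))**2*(-20)*(2 + 20) + 161576) + 194268 = ((2/11)**2*(-20)*22 + 161576) + 194268 = ((4/121)*(-20)*22 + 161576) + 194268 = (-160/11 + 161576) + 194268 = 1777176/11 + 194268 = 3914124/11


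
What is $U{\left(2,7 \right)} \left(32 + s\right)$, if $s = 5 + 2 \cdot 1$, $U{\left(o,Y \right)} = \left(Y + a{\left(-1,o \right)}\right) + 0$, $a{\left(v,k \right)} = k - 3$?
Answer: $234$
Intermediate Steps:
$a{\left(v,k \right)} = -3 + k$
$U{\left(o,Y \right)} = -3 + Y + o$ ($U{\left(o,Y \right)} = \left(Y + \left(-3 + o\right)\right) + 0 = \left(-3 + Y + o\right) + 0 = -3 + Y + o$)
$s = 7$ ($s = 5 + 2 = 7$)
$U{\left(2,7 \right)} \left(32 + s\right) = \left(-3 + 7 + 2\right) \left(32 + 7\right) = 6 \cdot 39 = 234$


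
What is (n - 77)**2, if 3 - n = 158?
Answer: 53824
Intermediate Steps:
n = -155 (n = 3 - 1*158 = 3 - 158 = -155)
(n - 77)**2 = (-155 - 77)**2 = (-232)**2 = 53824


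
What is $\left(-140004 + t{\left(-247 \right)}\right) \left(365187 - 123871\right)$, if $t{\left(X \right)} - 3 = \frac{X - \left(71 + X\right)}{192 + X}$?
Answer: $- \frac{1858129338944}{55} \approx -3.3784 \cdot 10^{10}$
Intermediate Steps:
$t{\left(X \right)} = 3 - \frac{71}{192 + X}$ ($t{\left(X \right)} = 3 + \frac{X - \left(71 + X\right)}{192 + X} = 3 - \frac{71}{192 + X}$)
$\left(-140004 + t{\left(-247 \right)}\right) \left(365187 - 123871\right) = \left(-140004 + \frac{505 + 3 \left(-247\right)}{192 - 247}\right) \left(365187 - 123871\right) = \left(-140004 + \frac{505 - 741}{-55}\right) 241316 = \left(-140004 - - \frac{236}{55}\right) 241316 = \left(-140004 + \frac{236}{55}\right) 241316 = \left(- \frac{7699984}{55}\right) 241316 = - \frac{1858129338944}{55}$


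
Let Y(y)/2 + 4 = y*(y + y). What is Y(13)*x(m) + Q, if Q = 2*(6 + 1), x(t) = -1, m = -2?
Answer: -654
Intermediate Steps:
Y(y) = -8 + 4*y² (Y(y) = -8 + 2*(y*(y + y)) = -8 + 2*(y*(2*y)) = -8 + 2*(2*y²) = -8 + 4*y²)
Q = 14 (Q = 2*7 = 14)
Y(13)*x(m) + Q = (-8 + 4*13²)*(-1) + 14 = (-8 + 4*169)*(-1) + 14 = (-8 + 676)*(-1) + 14 = 668*(-1) + 14 = -668 + 14 = -654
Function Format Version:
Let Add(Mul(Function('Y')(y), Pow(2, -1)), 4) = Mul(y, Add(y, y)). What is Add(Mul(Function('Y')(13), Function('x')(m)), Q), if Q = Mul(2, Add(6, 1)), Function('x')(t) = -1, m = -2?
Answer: -654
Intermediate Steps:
Function('Y')(y) = Add(-8, Mul(4, Pow(y, 2))) (Function('Y')(y) = Add(-8, Mul(2, Mul(y, Add(y, y)))) = Add(-8, Mul(2, Mul(y, Mul(2, y)))) = Add(-8, Mul(2, Mul(2, Pow(y, 2)))) = Add(-8, Mul(4, Pow(y, 2))))
Q = 14 (Q = Mul(2, 7) = 14)
Add(Mul(Function('Y')(13), Function('x')(m)), Q) = Add(Mul(Add(-8, Mul(4, Pow(13, 2))), -1), 14) = Add(Mul(Add(-8, Mul(4, 169)), -1), 14) = Add(Mul(Add(-8, 676), -1), 14) = Add(Mul(668, -1), 14) = Add(-668, 14) = -654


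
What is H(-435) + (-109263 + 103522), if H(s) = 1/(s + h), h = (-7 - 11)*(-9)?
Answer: -1567294/273 ≈ -5741.0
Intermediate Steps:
h = 162 (h = -18*(-9) = 162)
H(s) = 1/(162 + s) (H(s) = 1/(s + 162) = 1/(162 + s))
H(-435) + (-109263 + 103522) = 1/(162 - 435) + (-109263 + 103522) = 1/(-273) - 5741 = -1/273 - 5741 = -1567294/273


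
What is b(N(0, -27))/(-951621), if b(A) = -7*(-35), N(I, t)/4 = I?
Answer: -245/951621 ≈ -0.00025746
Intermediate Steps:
N(I, t) = 4*I
b(A) = 245
b(N(0, -27))/(-951621) = 245/(-951621) = 245*(-1/951621) = -245/951621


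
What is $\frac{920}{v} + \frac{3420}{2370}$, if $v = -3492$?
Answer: $\frac{81352}{68967} \approx 1.1796$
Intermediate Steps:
$\frac{920}{v} + \frac{3420}{2370} = \frac{920}{-3492} + \frac{3420}{2370} = 920 \left(- \frac{1}{3492}\right) + 3420 \cdot \frac{1}{2370} = - \frac{230}{873} + \frac{114}{79} = \frac{81352}{68967}$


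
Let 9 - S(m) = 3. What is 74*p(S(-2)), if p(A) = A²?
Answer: 2664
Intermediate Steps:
S(m) = 6 (S(m) = 9 - 1*3 = 9 - 3 = 6)
74*p(S(-2)) = 74*6² = 74*36 = 2664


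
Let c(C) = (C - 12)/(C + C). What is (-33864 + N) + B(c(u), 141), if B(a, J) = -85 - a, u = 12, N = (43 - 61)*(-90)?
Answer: -32329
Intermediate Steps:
N = 1620 (N = -18*(-90) = 1620)
c(C) = (-12 + C)/(2*C) (c(C) = (-12 + C)/((2*C)) = (-12 + C)*(1/(2*C)) = (-12 + C)/(2*C))
(-33864 + N) + B(c(u), 141) = (-33864 + 1620) + (-85 - (-12 + 12)/(2*12)) = -32244 + (-85 - 0/(2*12)) = -32244 + (-85 - 1*0) = -32244 + (-85 + 0) = -32244 - 85 = -32329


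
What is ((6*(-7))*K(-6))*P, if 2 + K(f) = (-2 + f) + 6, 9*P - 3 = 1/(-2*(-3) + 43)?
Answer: 1184/21 ≈ 56.381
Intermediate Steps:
P = 148/441 (P = ⅓ + 1/(9*(-2*(-3) + 43)) = ⅓ + 1/(9*(6 + 43)) = ⅓ + (⅑)/49 = ⅓ + (⅑)*(1/49) = ⅓ + 1/441 = 148/441 ≈ 0.33560)
K(f) = 2 + f (K(f) = -2 + ((-2 + f) + 6) = -2 + (4 + f) = 2 + f)
((6*(-7))*K(-6))*P = ((6*(-7))*(2 - 6))*(148/441) = -42*(-4)*(148/441) = 168*(148/441) = 1184/21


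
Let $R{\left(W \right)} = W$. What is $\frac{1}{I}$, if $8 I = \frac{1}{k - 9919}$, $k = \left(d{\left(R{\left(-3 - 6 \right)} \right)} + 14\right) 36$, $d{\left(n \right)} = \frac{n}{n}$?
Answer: $-75032$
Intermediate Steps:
$d{\left(n \right)} = 1$
$k = 540$ ($k = \left(1 + 14\right) 36 = 15 \cdot 36 = 540$)
$I = - \frac{1}{75032}$ ($I = \frac{1}{8 \left(540 - 9919\right)} = \frac{1}{8 \left(-9379\right)} = \frac{1}{8} \left(- \frac{1}{9379}\right) = - \frac{1}{75032} \approx -1.3328 \cdot 10^{-5}$)
$\frac{1}{I} = \frac{1}{- \frac{1}{75032}} = -75032$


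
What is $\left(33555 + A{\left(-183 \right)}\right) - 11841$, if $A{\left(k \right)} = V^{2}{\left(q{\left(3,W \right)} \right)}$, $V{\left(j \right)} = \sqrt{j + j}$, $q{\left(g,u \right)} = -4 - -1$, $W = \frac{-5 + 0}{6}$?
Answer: $21708$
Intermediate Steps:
$W = - \frac{5}{6}$ ($W = \left(-5\right) \frac{1}{6} = - \frac{5}{6} \approx -0.83333$)
$q{\left(g,u \right)} = -3$ ($q{\left(g,u \right)} = -4 + 1 = -3$)
$V{\left(j \right)} = \sqrt{2} \sqrt{j}$ ($V{\left(j \right)} = \sqrt{2 j} = \sqrt{2} \sqrt{j}$)
$A{\left(k \right)} = -6$ ($A{\left(k \right)} = \left(\sqrt{2} \sqrt{-3}\right)^{2} = \left(\sqrt{2} i \sqrt{3}\right)^{2} = \left(i \sqrt{6}\right)^{2} = -6$)
$\left(33555 + A{\left(-183 \right)}\right) - 11841 = \left(33555 - 6\right) - 11841 = 33549 - 11841 = 21708$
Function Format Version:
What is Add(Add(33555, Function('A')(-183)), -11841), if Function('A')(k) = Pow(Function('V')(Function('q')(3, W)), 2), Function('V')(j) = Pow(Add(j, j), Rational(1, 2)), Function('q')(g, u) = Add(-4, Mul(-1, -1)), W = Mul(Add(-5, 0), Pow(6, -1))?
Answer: 21708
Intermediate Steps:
W = Rational(-5, 6) (W = Mul(-5, Rational(1, 6)) = Rational(-5, 6) ≈ -0.83333)
Function('q')(g, u) = -3 (Function('q')(g, u) = Add(-4, 1) = -3)
Function('V')(j) = Mul(Pow(2, Rational(1, 2)), Pow(j, Rational(1, 2))) (Function('V')(j) = Pow(Mul(2, j), Rational(1, 2)) = Mul(Pow(2, Rational(1, 2)), Pow(j, Rational(1, 2))))
Function('A')(k) = -6 (Function('A')(k) = Pow(Mul(Pow(2, Rational(1, 2)), Pow(-3, Rational(1, 2))), 2) = Pow(Mul(Pow(2, Rational(1, 2)), Mul(I, Pow(3, Rational(1, 2)))), 2) = Pow(Mul(I, Pow(6, Rational(1, 2))), 2) = -6)
Add(Add(33555, Function('A')(-183)), -11841) = Add(Add(33555, -6), -11841) = Add(33549, -11841) = 21708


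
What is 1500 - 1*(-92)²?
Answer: -6964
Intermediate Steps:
1500 - 1*(-92)² = 1500 - 1*8464 = 1500 - 8464 = -6964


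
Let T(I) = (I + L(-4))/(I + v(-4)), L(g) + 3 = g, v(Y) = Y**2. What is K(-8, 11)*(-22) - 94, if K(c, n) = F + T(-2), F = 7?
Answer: -1637/7 ≈ -233.86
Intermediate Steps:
L(g) = -3 + g
T(I) = (-7 + I)/(16 + I) (T(I) = (I + (-3 - 4))/(I + (-4)**2) = (I - 7)/(I + 16) = (-7 + I)/(16 + I))
K(c, n) = 89/14 (K(c, n) = 7 + (-7 - 2)/(16 - 2) = 7 - 9/14 = 89/14)
K(-8, 11)*(-22) - 94 = (89/14)*(-22) - 94 = -979/7 - 94 = -1637/7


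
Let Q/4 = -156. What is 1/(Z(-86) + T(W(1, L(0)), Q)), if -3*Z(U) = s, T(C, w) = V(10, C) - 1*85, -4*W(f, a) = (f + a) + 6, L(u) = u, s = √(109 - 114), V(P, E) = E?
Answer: -12492/1083761 + 48*I*√5/1083761 ≈ -0.011527 + 9.9036e-5*I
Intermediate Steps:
s = I*√5 (s = √(-5) = I*√5 ≈ 2.2361*I)
W(f, a) = -3/2 - a/4 - f/4 (W(f, a) = -((f + a) + 6)/4 = -((a + f) + 6)/4 = -(6 + a + f)/4 = -3/2 - a/4 - f/4)
Q = -624 (Q = 4*(-156) = -624)
T(C, w) = -85 + C (T(C, w) = C - 1*85 = C - 85 = -85 + C)
Z(U) = -I*√5/3
1/(Z(-86) + T(W(1, L(0)), Q)) = 1/(-I*√5/3 + (-85 + (-3/2 - ¼*0 - ¼*1))) = 1/(-I*√5/3 + (-85 + (-3/2 + 0 - ¼))) = 1/(-I*√5/3 + (-85 - 7/4)) = 1/(-I*√5/3 - 347/4) = 1/(-347/4 - I*√5/3)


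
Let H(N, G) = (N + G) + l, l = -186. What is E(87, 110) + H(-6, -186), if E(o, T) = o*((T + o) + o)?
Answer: 24330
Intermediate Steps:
H(N, G) = -186 + G + N (H(N, G) = (N + G) - 186 = (G + N) - 186 = -186 + G + N)
E(o, T) = o*(T + 2*o)
E(87, 110) + H(-6, -186) = 87*(110 + 2*87) + (-186 - 186 - 6) = 87*(110 + 174) - 378 = 87*284 - 378 = 24708 - 378 = 24330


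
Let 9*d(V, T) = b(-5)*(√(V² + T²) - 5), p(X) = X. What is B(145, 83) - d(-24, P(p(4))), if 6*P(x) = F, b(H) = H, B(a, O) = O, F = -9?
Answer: 722/9 + 5*√257/6 ≈ 93.582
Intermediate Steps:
P(x) = -3/2 (P(x) = (⅙)*(-9) = -3/2)
d(V, T) = 25/9 - 5*√(T² + V²)/9 (d(V, T) = (-5*(√(V² + T²) - 5))/9 = (-5*(√(T² + V²) - 5))/9 = (-5*(-5 + √(T² + V²)))/9 = (25 - 5*√(T² + V²))/9 = 25/9 - 5*√(T² + V²)/9)
B(145, 83) - d(-24, P(p(4))) = 83 - (25/9 - 5*√((-3/2)² + (-24)²)/9) = 83 - (25/9 - 5*√(9/4 + 576)/9) = 83 - (25/9 - 5*√257/6) = 83 + (-25/9 + 5*√257/6) = 722/9 + 5*√257/6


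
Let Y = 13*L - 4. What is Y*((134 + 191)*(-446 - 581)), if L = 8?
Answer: -33377500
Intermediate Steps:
Y = 100 (Y = 13*8 - 4 = 104 - 4 = 100)
Y*((134 + 191)*(-446 - 581)) = 100*((134 + 191)*(-446 - 581)) = 100*(325*(-1027)) = 100*(-333775) = -33377500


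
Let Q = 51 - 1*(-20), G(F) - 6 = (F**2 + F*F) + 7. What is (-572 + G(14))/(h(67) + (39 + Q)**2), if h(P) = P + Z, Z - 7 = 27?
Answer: -167/12201 ≈ -0.013687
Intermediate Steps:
Z = 34 (Z = 7 + 27 = 34)
G(F) = 13 + 2*F**2 (G(F) = 6 + ((F**2 + F*F) + 7) = 6 + ((F**2 + F**2) + 7) = 6 + (2*F**2 + 7) = 6 + (7 + 2*F**2) = 13 + 2*F**2)
Q = 71 (Q = 51 + 20 = 71)
h(P) = 34 + P (h(P) = P + 34 = 34 + P)
(-572 + G(14))/(h(67) + (39 + Q)**2) = (-572 + (13 + 2*14**2))/((34 + 67) + (39 + 71)**2) = (-572 + (13 + 2*196))/(101 + 110**2) = (-572 + (13 + 392))/(101 + 12100) = (-572 + 405)/12201 = -167*1/12201 = -167/12201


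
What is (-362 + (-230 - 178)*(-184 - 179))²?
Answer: 21827698564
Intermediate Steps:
(-362 + (-230 - 178)*(-184 - 179))² = (-362 - 408*(-363))² = (-362 + 148104)² = 147742² = 21827698564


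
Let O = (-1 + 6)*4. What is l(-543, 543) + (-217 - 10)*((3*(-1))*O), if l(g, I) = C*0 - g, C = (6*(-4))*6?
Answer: 14163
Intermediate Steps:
O = 20 (O = 5*4 = 20)
C = -144 (C = -24*6 = -144)
l(g, I) = -g (l(g, I) = -144*0 - g = 0 - g = -g)
l(-543, 543) + (-217 - 10)*((3*(-1))*O) = -1*(-543) + (-217 - 10)*((3*(-1))*20) = 543 - (-681)*20 = 543 - 227*(-60) = 543 + 13620 = 14163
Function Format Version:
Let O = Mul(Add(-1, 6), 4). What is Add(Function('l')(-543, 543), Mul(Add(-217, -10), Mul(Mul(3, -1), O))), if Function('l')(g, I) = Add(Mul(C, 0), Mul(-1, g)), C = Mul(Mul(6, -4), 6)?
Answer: 14163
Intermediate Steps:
O = 20 (O = Mul(5, 4) = 20)
C = -144 (C = Mul(-24, 6) = -144)
Function('l')(g, I) = Mul(-1, g) (Function('l')(g, I) = Add(Mul(-144, 0), Mul(-1, g)) = Add(0, Mul(-1, g)) = Mul(-1, g))
Add(Function('l')(-543, 543), Mul(Add(-217, -10), Mul(Mul(3, -1), O))) = Add(Mul(-1, -543), Mul(Add(-217, -10), Mul(Mul(3, -1), 20))) = Add(543, Mul(-227, Mul(-3, 20))) = Add(543, Mul(-227, -60)) = Add(543, 13620) = 14163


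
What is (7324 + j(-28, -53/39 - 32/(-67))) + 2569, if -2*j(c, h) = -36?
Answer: 9911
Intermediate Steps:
j(c, h) = 18 (j(c, h) = -½*(-36) = 18)
(7324 + j(-28, -53/39 - 32/(-67))) + 2569 = (7324 + 18) + 2569 = 7342 + 2569 = 9911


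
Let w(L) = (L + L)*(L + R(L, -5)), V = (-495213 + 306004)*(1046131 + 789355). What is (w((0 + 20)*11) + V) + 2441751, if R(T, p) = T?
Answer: -347287835223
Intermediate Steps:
V = -347290470574 (V = -189209*1835486 = -347290470574)
w(L) = 4*L² (w(L) = (L + L)*(L + L) = (2*L)*(2*L) = 4*L²)
(w((0 + 20)*11) + V) + 2441751 = (4*((0 + 20)*11)² - 347290470574) + 2441751 = (4*(20*11)² - 347290470574) + 2441751 = (4*220² - 347290470574) + 2441751 = (4*48400 - 347290470574) + 2441751 = (193600 - 347290470574) + 2441751 = -347290276974 + 2441751 = -347287835223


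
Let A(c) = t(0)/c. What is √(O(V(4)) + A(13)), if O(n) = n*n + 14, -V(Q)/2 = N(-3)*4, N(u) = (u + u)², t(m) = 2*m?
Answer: √82958 ≈ 288.02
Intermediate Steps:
N(u) = 4*u² (N(u) = (2*u)² = 4*u²)
V(Q) = -288 (V(Q) = -2*4*(-3)²*4 = -2*4*9*4 = -72*4 = -2*144 = -288)
A(c) = 0 (A(c) = (2*0)/c = 0/c = 0)
O(n) = 14 + n² (O(n) = n² + 14 = 14 + n²)
√(O(V(4)) + A(13)) = √((14 + (-288)²) + 0) = √((14 + 82944) + 0) = √(82958 + 0) = √82958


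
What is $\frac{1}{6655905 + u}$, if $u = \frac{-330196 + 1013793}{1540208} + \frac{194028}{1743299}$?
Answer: $\frac{2685043066192}{17871393060040108087} \approx 1.5024 \cdot 10^{-7}$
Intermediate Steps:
$u = \frac{1490557444327}{2685043066192}$ ($u = 683597 \cdot \frac{1}{1540208} + 194028 \cdot \frac{1}{1743299} = \frac{683597}{1540208} + \frac{194028}{1743299} = \frac{1490557444327}{2685043066192} \approx 0.55513$)
$\frac{1}{6655905 + u} = \frac{1}{6655905 + \frac{1490557444327}{2685043066192}} = \frac{1}{\frac{17871393060040108087}{2685043066192}} = \frac{2685043066192}{17871393060040108087}$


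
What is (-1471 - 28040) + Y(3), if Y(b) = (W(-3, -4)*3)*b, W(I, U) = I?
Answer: -29538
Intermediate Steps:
Y(b) = -9*b (Y(b) = (-3*3)*b = -9*b)
(-1471 - 28040) + Y(3) = (-1471 - 28040) - 9*3 = -29511 - 27 = -29538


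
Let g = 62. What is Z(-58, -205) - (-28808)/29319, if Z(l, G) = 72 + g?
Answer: 3957554/29319 ≈ 134.98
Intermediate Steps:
Z(l, G) = 134 (Z(l, G) = 72 + 62 = 134)
Z(-58, -205) - (-28808)/29319 = 134 - (-28808)/29319 = 134 - 1*(-28808/29319) = 134 + 28808/29319 = 3957554/29319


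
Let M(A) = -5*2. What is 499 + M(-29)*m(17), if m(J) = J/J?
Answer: 489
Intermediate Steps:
m(J) = 1
M(A) = -10
499 + M(-29)*m(17) = 499 - 10*1 = 499 - 10 = 489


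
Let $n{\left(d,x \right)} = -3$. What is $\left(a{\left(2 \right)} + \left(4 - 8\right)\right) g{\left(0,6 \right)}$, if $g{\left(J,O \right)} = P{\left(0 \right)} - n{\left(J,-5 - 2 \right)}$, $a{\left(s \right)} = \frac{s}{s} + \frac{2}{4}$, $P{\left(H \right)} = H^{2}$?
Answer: $- \frac{15}{2} \approx -7.5$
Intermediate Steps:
$a{\left(s \right)} = \frac{3}{2}$ ($a{\left(s \right)} = 1 + 2 \cdot \frac{1}{4} = 1 + \frac{1}{2} = \frac{3}{2}$)
$g{\left(J,O \right)} = 3$ ($g{\left(J,O \right)} = 0^{2} - -3 = 0 + 3 = 3$)
$\left(a{\left(2 \right)} + \left(4 - 8\right)\right) g{\left(0,6 \right)} = \left(\frac{3}{2} + \left(4 - 8\right)\right) 3 = \left(\frac{3}{2} - 4\right) 3 = \left(- \frac{5}{2}\right) 3 = - \frac{15}{2}$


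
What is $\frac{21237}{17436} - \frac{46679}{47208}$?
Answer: $\frac{15721771}{68593224} \approx 0.2292$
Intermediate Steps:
$\frac{21237}{17436} - \frac{46679}{47208} = 21237 \cdot \frac{1}{17436} - \frac{46679}{47208} = \frac{7079}{5812} - \frac{46679}{47208} = \frac{15721771}{68593224}$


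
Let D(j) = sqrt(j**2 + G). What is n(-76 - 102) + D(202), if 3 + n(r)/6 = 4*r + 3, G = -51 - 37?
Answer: -4272 + 6*sqrt(1131) ≈ -4070.2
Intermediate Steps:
G = -88
n(r) = 24*r (n(r) = -18 + 6*(4*r + 3) = -18 + 6*(3 + 4*r) = -18 + (18 + 24*r) = 24*r)
D(j) = sqrt(-88 + j**2) (D(j) = sqrt(j**2 - 88) = sqrt(-88 + j**2))
n(-76 - 102) + D(202) = 24*(-76 - 102) + sqrt(-88 + 202**2) = 24*(-178) + sqrt(-88 + 40804) = -4272 + sqrt(40716) = -4272 + 6*sqrt(1131)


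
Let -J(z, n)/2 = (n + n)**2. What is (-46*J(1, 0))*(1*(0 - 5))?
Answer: 0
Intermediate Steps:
J(z, n) = -8*n**2 (J(z, n) = -2*(n + n)**2 = -2*4*n**2 = -8*n**2)
(-46*J(1, 0))*(1*(0 - 5)) = (-(-368)*0**2)*(1*(0 - 5)) = (-(-368)*0)*(1*(-5)) = -46*0*(-5) = 0*(-5) = 0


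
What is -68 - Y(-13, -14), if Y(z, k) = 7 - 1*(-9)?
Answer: -84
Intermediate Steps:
Y(z, k) = 16 (Y(z, k) = 7 + 9 = 16)
-68 - Y(-13, -14) = -68 - 1*16 = -68 - 16 = -84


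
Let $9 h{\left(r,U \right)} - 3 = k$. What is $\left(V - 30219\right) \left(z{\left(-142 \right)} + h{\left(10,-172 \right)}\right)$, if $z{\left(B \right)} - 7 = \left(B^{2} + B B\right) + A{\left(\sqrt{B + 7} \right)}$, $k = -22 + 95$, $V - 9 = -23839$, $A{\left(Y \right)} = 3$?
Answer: $- \frac{19626164782}{9} \approx -2.1807 \cdot 10^{9}$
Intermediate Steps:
$V = -23830$ ($V = 9 - 23839 = -23830$)
$k = 73$
$h{\left(r,U \right)} = \frac{76}{9}$ ($h{\left(r,U \right)} = \frac{1}{3} + \frac{1}{9} \cdot 73 = \frac{1}{3} + \frac{73}{9} = \frac{76}{9}$)
$z{\left(B \right)} = 10 + 2 B^{2}$ ($z{\left(B \right)} = 7 + \left(\left(B^{2} + B B\right) + 3\right) = 7 + \left(\left(B^{2} + B^{2}\right) + 3\right) = 7 + \left(2 B^{2} + 3\right) = 7 + \left(3 + 2 B^{2}\right) = 10 + 2 B^{2}$)
$\left(V - 30219\right) \left(z{\left(-142 \right)} + h{\left(10,-172 \right)}\right) = \left(-23830 - 30219\right) \left(\left(10 + 2 \left(-142\right)^{2}\right) + \frac{76}{9}\right) = - 54049 \left(\left(10 + 2 \cdot 20164\right) + \frac{76}{9}\right) = - 54049 \left(\left(10 + 40328\right) + \frac{76}{9}\right) = - 54049 \left(40338 + \frac{76}{9}\right) = \left(-54049\right) \frac{363118}{9} = - \frac{19626164782}{9}$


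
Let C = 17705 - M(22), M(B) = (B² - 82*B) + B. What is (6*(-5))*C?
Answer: -570090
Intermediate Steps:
M(B) = B² - 81*B
C = 19003 (C = 17705 - 22*(-81 + 22) = 17705 - 22*(-59) = 17705 - 1*(-1298) = 17705 + 1298 = 19003)
(6*(-5))*C = (6*(-5))*19003 = -30*19003 = -570090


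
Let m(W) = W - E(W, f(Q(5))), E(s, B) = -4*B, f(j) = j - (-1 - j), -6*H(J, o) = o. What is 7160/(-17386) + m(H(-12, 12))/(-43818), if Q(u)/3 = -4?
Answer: -78025649/190454937 ≈ -0.40968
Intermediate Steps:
H(J, o) = -o/6
Q(u) = -12 (Q(u) = 3*(-4) = -12)
f(j) = 1 + 2*j (f(j) = j + (1 + j) = 1 + 2*j)
m(W) = -92 + W (m(W) = W - (-4)*(1 + 2*(-12)) = W - (-4)*(1 - 24) = W - (-4)*(-23) = W - 1*92 = W - 92 = -92 + W)
7160/(-17386) + m(H(-12, 12))/(-43818) = 7160/(-17386) + (-92 - ⅙*12)/(-43818) = 7160*(-1/17386) + (-92 - 2)*(-1/43818) = -3580/8693 - 94*(-1/43818) = -3580/8693 + 47/21909 = -78025649/190454937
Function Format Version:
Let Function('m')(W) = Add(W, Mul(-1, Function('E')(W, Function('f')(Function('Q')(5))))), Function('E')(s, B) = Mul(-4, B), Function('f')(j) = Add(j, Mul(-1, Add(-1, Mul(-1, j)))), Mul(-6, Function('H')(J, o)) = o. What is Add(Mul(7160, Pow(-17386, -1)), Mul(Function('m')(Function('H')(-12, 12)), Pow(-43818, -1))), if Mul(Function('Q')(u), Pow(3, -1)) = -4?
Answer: Rational(-78025649, 190454937) ≈ -0.40968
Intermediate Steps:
Function('H')(J, o) = Mul(Rational(-1, 6), o)
Function('Q')(u) = -12 (Function('Q')(u) = Mul(3, -4) = -12)
Function('f')(j) = Add(1, Mul(2, j)) (Function('f')(j) = Add(j, Add(1, j)) = Add(1, Mul(2, j)))
Function('m')(W) = Add(-92, W) (Function('m')(W) = Add(W, Mul(-1, Mul(-4, Add(1, Mul(2, -12))))) = Add(W, Mul(-1, Mul(-4, Add(1, -24)))) = Add(W, Mul(-1, Mul(-4, -23))) = Add(W, Mul(-1, 92)) = Add(W, -92) = Add(-92, W))
Add(Mul(7160, Pow(-17386, -1)), Mul(Function('m')(Function('H')(-12, 12)), Pow(-43818, -1))) = Add(Mul(7160, Pow(-17386, -1)), Mul(Add(-92, Mul(Rational(-1, 6), 12)), Pow(-43818, -1))) = Add(Mul(7160, Rational(-1, 17386)), Mul(Add(-92, -2), Rational(-1, 43818))) = Add(Rational(-3580, 8693), Mul(-94, Rational(-1, 43818))) = Add(Rational(-3580, 8693), Rational(47, 21909)) = Rational(-78025649, 190454937)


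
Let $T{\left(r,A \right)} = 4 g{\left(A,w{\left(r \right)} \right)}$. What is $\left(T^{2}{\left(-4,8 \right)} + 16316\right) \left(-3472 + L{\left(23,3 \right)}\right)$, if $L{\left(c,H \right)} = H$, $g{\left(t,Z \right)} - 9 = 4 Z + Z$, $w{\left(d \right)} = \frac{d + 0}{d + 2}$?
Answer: $-76637148$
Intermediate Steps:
$w{\left(d \right)} = \frac{d}{2 + d}$
$g{\left(t,Z \right)} = 9 + 5 Z$ ($g{\left(t,Z \right)} = 9 + \left(4 Z + Z\right) = 9 + 5 Z$)
$T{\left(r,A \right)} = 36 + \frac{20 r}{2 + r}$ ($T{\left(r,A \right)} = 4 \left(9 + 5 \frac{r}{2 + r}\right) = 4 \left(9 + \frac{5 r}{2 + r}\right) = 36 + \frac{20 r}{2 + r}$)
$\left(T^{2}{\left(-4,8 \right)} + 16316\right) \left(-3472 + L{\left(23,3 \right)}\right) = \left(\left(\frac{8 \left(9 + 7 \left(-4\right)\right)}{2 - 4}\right)^{2} + 16316\right) \left(-3472 + 3\right) = \left(\left(\frac{8 \left(9 - 28\right)}{-2}\right)^{2} + 16316\right) \left(-3469\right) = \left(\left(8 \left(- \frac{1}{2}\right) \left(-19\right)\right)^{2} + 16316\right) \left(-3469\right) = \left(76^{2} + 16316\right) \left(-3469\right) = \left(5776 + 16316\right) \left(-3469\right) = 22092 \left(-3469\right) = -76637148$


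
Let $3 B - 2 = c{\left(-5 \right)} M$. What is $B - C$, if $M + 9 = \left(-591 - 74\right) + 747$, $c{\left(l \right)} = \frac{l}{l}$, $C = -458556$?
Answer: $458581$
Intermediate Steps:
$c{\left(l \right)} = 1$
$M = 73$ ($M = -9 + \left(\left(-591 - 74\right) + 747\right) = -9 + \left(-665 + 747\right) = -9 + 82 = 73$)
$B = 25$ ($B = \frac{2}{3} + \frac{1 \cdot 73}{3} = \frac{2}{3} + \frac{1}{3} \cdot 73 = \frac{2}{3} + \frac{73}{3} = 25$)
$B - C = 25 - -458556 = 25 + 458556 = 458581$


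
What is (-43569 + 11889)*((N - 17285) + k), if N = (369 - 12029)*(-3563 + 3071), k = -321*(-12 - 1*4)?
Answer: -181354409280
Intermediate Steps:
k = 5136 (k = -321*(-12 - 4) = -321*(-16) = 5136)
N = 5736720 (N = -11660*(-492) = 5736720)
(-43569 + 11889)*((N - 17285) + k) = (-43569 + 11889)*((5736720 - 17285) + 5136) = -31680*(5719435 + 5136) = -31680*5724571 = -181354409280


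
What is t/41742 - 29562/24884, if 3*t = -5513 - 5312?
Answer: -496412539/389515473 ≈ -1.2744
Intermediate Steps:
t = -10825/3 (t = (-5513 - 5312)/3 = (⅓)*(-10825) = -10825/3 ≈ -3608.3)
t/41742 - 29562/24884 = -10825/3/41742 - 29562/24884 = -10825/3*1/41742 - 29562*1/24884 = -10825/125226 - 14781/12442 = -496412539/389515473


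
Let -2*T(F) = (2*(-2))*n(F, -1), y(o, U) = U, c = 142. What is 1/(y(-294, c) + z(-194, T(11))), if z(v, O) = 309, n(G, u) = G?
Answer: 1/451 ≈ 0.0022173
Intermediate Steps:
T(F) = 2*F (T(F) = -2*(-2)*F/2 = -(-2)*F = 2*F)
1/(y(-294, c) + z(-194, T(11))) = 1/(142 + 309) = 1/451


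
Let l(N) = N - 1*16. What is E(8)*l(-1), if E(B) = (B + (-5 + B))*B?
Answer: -1496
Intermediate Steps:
l(N) = -16 + N (l(N) = N - 16 = -16 + N)
E(B) = B*(-5 + 2*B) (E(B) = (-5 + 2*B)*B = B*(-5 + 2*B))
E(8)*l(-1) = (8*(-5 + 2*8))*(-16 - 1) = (8*(-5 + 16))*(-17) = (8*11)*(-17) = 88*(-17) = -1496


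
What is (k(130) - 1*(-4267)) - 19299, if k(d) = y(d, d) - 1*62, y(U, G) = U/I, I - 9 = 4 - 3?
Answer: -15081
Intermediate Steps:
I = 10 (I = 9 + (4 - 3) = 9 + 1 = 10)
y(U, G) = U/10
k(d) = -62 + d/10 (k(d) = d/10 - 1*62 = d/10 - 62 = -62 + d/10)
(k(130) - 1*(-4267)) - 19299 = ((-62 + (⅒)*130) - 1*(-4267)) - 19299 = ((-62 + 13) + 4267) - 19299 = (-49 + 4267) - 19299 = 4218 - 19299 = -15081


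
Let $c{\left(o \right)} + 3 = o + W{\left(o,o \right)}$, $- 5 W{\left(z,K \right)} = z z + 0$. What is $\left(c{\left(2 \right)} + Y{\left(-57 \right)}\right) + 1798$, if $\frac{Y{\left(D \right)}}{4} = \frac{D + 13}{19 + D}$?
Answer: $\frac{171079}{95} \approx 1800.8$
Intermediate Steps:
$W{\left(z,K \right)} = - \frac{z^{2}}{5}$ ($W{\left(z,K \right)} = - \frac{z z + 0}{5} = - \frac{z^{2} + 0}{5} = - \frac{z^{2}}{5}$)
$Y{\left(D \right)} = \frac{4 \left(13 + D\right)}{19 + D}$ ($Y{\left(D \right)} = 4 \frac{D + 13}{19 + D} = 4 \frac{13 + D}{19 + D} = \frac{4 \left(13 + D\right)}{19 + D}$)
$c{\left(o \right)} = -3 + o - \frac{o^{2}}{5}$ ($c{\left(o \right)} = -3 - \left(- o + \frac{o^{2}}{5}\right) = -3 + o - \frac{o^{2}}{5}$)
$\left(c{\left(2 \right)} + Y{\left(-57 \right)}\right) + 1798 = \left(\left(-3 + 2 - \frac{2^{2}}{5}\right) + \frac{4 \left(13 - 57\right)}{19 - 57}\right) + 1798 = \left(\left(-3 + 2 - \frac{4}{5}\right) + 4 \frac{1}{-38} \left(-44\right)\right) + 1798 = \left(\left(-3 + 2 - \frac{4}{5}\right) + 4 \left(- \frac{1}{38}\right) \left(-44\right)\right) + 1798 = \left(- \frac{9}{5} + \frac{88}{19}\right) + 1798 = \frac{269}{95} + 1798 = \frac{171079}{95}$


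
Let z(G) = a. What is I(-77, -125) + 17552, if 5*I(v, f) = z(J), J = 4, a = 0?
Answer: 17552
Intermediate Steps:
z(G) = 0
I(v, f) = 0 (I(v, f) = (1/5)*0 = 0)
I(-77, -125) + 17552 = 0 + 17552 = 17552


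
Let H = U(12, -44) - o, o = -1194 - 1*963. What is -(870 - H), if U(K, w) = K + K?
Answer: 1311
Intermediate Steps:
U(K, w) = 2*K
o = -2157 (o = -1194 - 963 = -2157)
H = 2181 (H = 2*12 - 1*(-2157) = 24 + 2157 = 2181)
-(870 - H) = -(870 - 1*2181) = -(870 - 2181) = -1*(-1311) = 1311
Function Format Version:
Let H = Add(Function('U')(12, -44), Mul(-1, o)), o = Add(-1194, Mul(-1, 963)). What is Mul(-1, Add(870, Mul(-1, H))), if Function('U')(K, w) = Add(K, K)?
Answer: 1311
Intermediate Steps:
Function('U')(K, w) = Mul(2, K)
o = -2157 (o = Add(-1194, -963) = -2157)
H = 2181 (H = Add(Mul(2, 12), Mul(-1, -2157)) = Add(24, 2157) = 2181)
Mul(-1, Add(870, Mul(-1, H))) = Mul(-1, Add(870, Mul(-1, 2181))) = Mul(-1, Add(870, -2181)) = Mul(-1, -1311) = 1311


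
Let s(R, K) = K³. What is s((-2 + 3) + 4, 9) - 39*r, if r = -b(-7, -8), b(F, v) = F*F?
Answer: 2640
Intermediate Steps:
b(F, v) = F²
r = -49 (r = -1*(-7)² = -1*49 = -49)
s((-2 + 3) + 4, 9) - 39*r = 9³ - 39*(-49) = 729 + 1911 = 2640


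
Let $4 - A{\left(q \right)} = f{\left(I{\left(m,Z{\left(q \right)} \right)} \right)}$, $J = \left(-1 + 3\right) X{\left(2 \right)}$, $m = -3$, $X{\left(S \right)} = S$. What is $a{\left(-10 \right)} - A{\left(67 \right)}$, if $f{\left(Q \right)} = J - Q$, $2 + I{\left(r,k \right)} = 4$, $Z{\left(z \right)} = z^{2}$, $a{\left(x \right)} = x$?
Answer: $-12$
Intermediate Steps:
$J = 4$ ($J = \left(-1 + 3\right) 2 = 2 \cdot 2 = 4$)
$I{\left(r,k \right)} = 2$ ($I{\left(r,k \right)} = -2 + 4 = 2$)
$f{\left(Q \right)} = 4 - Q$
$A{\left(q \right)} = 2$ ($A{\left(q \right)} = 4 - \left(4 - 2\right) = 4 - 2 = 2$)
$a{\left(-10 \right)} - A{\left(67 \right)} = -10 - 2 = -12$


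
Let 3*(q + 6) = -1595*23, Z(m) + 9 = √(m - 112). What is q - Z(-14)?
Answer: -36676/3 - 3*I*√14 ≈ -12225.0 - 11.225*I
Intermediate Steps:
Z(m) = -9 + √(-112 + m) (Z(m) = -9 + √(m - 112) = -9 + √(-112 + m))
q = -36703/3 (q = -6 + (-1595*23)/3 = -6 + (⅓)*(-36685) = -6 - 36685/3 = -36703/3 ≈ -12234.)
q - Z(-14) = -36703/3 - (-9 + √(-112 - 14)) = -36703/3 - (-9 + √(-126)) = -36703/3 - (-9 + 3*I*√14) = -36703/3 + (9 - 3*I*√14) = -36676/3 - 3*I*√14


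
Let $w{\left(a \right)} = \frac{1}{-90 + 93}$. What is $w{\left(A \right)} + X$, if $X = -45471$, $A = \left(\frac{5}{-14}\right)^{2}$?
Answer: $- \frac{136412}{3} \approx -45471.0$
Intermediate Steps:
$A = \frac{25}{196}$ ($A = \left(5 \left(- \frac{1}{14}\right)\right)^{2} = \left(- \frac{5}{14}\right)^{2} = \frac{25}{196} \approx 0.12755$)
$w{\left(a \right)} = \frac{1}{3}$
$w{\left(A \right)} + X = \frac{1}{3} - 45471 = - \frac{136412}{3}$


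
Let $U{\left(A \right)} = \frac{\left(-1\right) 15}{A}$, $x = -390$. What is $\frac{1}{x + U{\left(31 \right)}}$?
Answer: $- \frac{31}{12105} \approx -0.0025609$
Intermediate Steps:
$U{\left(A \right)} = - \frac{15}{A}$
$\frac{1}{x + U{\left(31 \right)}} = \frac{1}{-390 - \frac{15}{31}} = \frac{1}{- \frac{12105}{31}} = - \frac{31}{12105}$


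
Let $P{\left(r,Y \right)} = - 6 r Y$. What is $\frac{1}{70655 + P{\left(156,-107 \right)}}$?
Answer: $\frac{1}{170807} \approx 5.8546 \cdot 10^{-6}$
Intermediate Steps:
$P{\left(r,Y \right)} = - 6 Y r$
$\frac{1}{70655 + P{\left(156,-107 \right)}} = \frac{1}{70655 - \left(-642\right) 156} = \frac{1}{70655 + 100152} = \frac{1}{170807}$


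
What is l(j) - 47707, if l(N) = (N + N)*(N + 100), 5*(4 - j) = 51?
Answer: -1221753/25 ≈ -48870.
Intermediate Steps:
j = -31/5 (j = 4 - ⅕*51 = 4 - 51/5 = -31/5 ≈ -6.2000)
l(N) = 2*N*(100 + N) (l(N) = (2*N)*(100 + N) = 2*N*(100 + N))
l(j) - 47707 = 2*(-31/5)*(100 - 31/5) - 47707 = 2*(-31/5)*(469/5) - 47707 = -29078/25 - 47707 = -1221753/25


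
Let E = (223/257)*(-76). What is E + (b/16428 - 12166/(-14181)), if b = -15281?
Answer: -11869747185/179796172 ≈ -66.018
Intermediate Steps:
E = -16948/257 (E = (223*(1/257))*(-76) = (223/257)*(-76) = -16948/257 ≈ -65.946)
E + (b/16428 - 12166/(-14181)) = -16948/257 + (-15281/16428 - 12166/(-14181)) = -16948/257 + (-15281*1/16428 - 12166*(-1/14181)) = -16948/257 + (-413/444 + 12166/14181) = -16948/257 - 50561/699596 = -11869747185/179796172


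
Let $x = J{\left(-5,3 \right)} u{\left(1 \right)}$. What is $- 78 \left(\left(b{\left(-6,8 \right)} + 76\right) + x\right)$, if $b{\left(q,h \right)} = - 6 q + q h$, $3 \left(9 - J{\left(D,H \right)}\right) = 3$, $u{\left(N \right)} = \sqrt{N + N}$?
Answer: $-4992 - 624 \sqrt{2} \approx -5874.5$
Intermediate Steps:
$u{\left(N \right)} = \sqrt{2} \sqrt{N}$ ($u{\left(N \right)} = \sqrt{2 N} = \sqrt{2} \sqrt{N}$)
$J{\left(D,H \right)} = 8$ ($J{\left(D,H \right)} = 9 - 1 = 8$)
$b{\left(q,h \right)} = - 6 q + h q$
$x = 8 \sqrt{2}$ ($x = 8 \sqrt{2} \sqrt{1} = 8 \sqrt{2} \cdot 1 = 8 \sqrt{2} \approx 11.314$)
$- 78 \left(\left(b{\left(-6,8 \right)} + 76\right) + x\right) = - 78 \left(\left(- 6 \left(-6 + 8\right) + 76\right) + 8 \sqrt{2}\right) = - 78 \left(\left(\left(-6\right) 2 + 76\right) + 8 \sqrt{2}\right) = - 78 \left(\left(-12 + 76\right) + 8 \sqrt{2}\right) = - 78 \left(64 + 8 \sqrt{2}\right) = -4992 - 624 \sqrt{2}$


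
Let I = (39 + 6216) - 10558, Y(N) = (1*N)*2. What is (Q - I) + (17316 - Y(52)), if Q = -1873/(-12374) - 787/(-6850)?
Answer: 455918711722/21190475 ≈ 21515.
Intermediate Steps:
Y(N) = 2*N (Y(N) = N*2 = 2*N)
Q = 5642097/21190475 (Q = -1873*(-1/12374) - 787*(-1/6850) = 1873/12374 + 787/6850 = 5642097/21190475 ≈ 0.26626)
I = -4303 (I = 6255 - 10558 = -4303)
(Q - I) + (17316 - Y(52)) = (5642097/21190475 - 1*(-4303)) + (17316 - 2*52) = (5642097/21190475 + 4303) + (17316 - 1*104) = 91188256022/21190475 + (17316 - 104) = 91188256022/21190475 + 17212 = 455918711722/21190475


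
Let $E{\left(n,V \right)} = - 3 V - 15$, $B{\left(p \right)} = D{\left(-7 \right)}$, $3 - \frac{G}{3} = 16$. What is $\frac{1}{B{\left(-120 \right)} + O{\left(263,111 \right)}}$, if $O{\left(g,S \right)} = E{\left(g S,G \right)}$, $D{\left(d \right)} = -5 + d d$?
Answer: $\frac{1}{146} \approx 0.0068493$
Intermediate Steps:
$G = -39$ ($G = 9 - 48 = -39$)
$D{\left(d \right)} = -5 + d^{2}$
$B{\left(p \right)} = 44$ ($B{\left(p \right)} = -5 + \left(-7\right)^{2} = -5 + 49 = 44$)
$E{\left(n,V \right)} = -15 - 3 V$
$O{\left(g,S \right)} = 102$ ($O{\left(g,S \right)} = -15 - -117 = -15 + 117 = 102$)
$\frac{1}{B{\left(-120 \right)} + O{\left(263,111 \right)}} = \frac{1}{44 + 102} = \frac{1}{146}$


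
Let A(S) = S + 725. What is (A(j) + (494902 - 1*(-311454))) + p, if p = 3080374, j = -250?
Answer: 3887205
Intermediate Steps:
A(S) = 725 + S
(A(j) + (494902 - 1*(-311454))) + p = ((725 - 250) + (494902 - 1*(-311454))) + 3080374 = (475 + (494902 + 311454)) + 3080374 = (475 + 806356) + 3080374 = 806831 + 3080374 = 3887205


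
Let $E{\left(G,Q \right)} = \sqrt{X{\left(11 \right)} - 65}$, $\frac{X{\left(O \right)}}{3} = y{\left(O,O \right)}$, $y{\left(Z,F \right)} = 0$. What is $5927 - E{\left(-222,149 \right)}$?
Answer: $5927 - i \sqrt{65} \approx 5927.0 - 8.0623 i$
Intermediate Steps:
$X{\left(O \right)} = 0$ ($X{\left(O \right)} = 3 \cdot 0 = 0$)
$E{\left(G,Q \right)} = i \sqrt{65}$ ($E{\left(G,Q \right)} = \sqrt{0 - 65} = \sqrt{-65} = i \sqrt{65}$)
$5927 - E{\left(-222,149 \right)} = 5927 - i \sqrt{65}$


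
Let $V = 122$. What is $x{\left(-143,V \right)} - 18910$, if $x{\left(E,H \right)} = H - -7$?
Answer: $-18781$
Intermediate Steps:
$x{\left(E,H \right)} = 7 + H$ ($x{\left(E,H \right)} = H + 7 = 7 + H$)
$x{\left(-143,V \right)} - 18910 = \left(7 + 122\right) - 18910 = 129 - 18910 = -18781$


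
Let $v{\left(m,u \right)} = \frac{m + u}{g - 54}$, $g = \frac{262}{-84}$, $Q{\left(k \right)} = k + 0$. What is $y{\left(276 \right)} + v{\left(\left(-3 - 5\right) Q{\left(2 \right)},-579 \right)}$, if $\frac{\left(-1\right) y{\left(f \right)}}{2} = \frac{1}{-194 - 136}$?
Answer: $\frac{4125749}{395835} \approx 10.423$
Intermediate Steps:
$Q{\left(k \right)} = k$
$g = - \frac{131}{42}$ ($g = 262 \left(- \frac{1}{84}\right) = - \frac{131}{42} \approx -3.119$)
$y{\left(f \right)} = \frac{1}{165}$ ($y{\left(f \right)} = - \frac{2}{-194 - 136} = - \frac{2}{-330} = \left(-2\right) \left(- \frac{1}{330}\right) = \frac{1}{165}$)
$v{\left(m,u \right)} = - \frac{42 m}{2399} - \frac{42 u}{2399}$ ($v{\left(m,u \right)} = \frac{m + u}{- \frac{131}{42} - 54} = \frac{m + u}{- \frac{2399}{42}} = \left(m + u\right) \left(- \frac{42}{2399}\right) = - \frac{42 m}{2399} - \frac{42 u}{2399}$)
$y{\left(276 \right)} + v{\left(\left(-3 - 5\right) Q{\left(2 \right)},-579 \right)} = \frac{1}{165} - \left(- \frac{24318}{2399} + \frac{42 \left(-3 - 5\right) 2}{2399}\right) = \frac{1}{165} + \left(- \frac{42 \left(\left(-8\right) 2\right)}{2399} + \frac{24318}{2399}\right) = \frac{1}{165} + \left(\left(- \frac{42}{2399}\right) \left(-16\right) + \frac{24318}{2399}\right) = \frac{1}{165} + \left(\frac{672}{2399} + \frac{24318}{2399}\right) = \frac{1}{165} + \frac{24990}{2399} = \frac{4125749}{395835}$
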